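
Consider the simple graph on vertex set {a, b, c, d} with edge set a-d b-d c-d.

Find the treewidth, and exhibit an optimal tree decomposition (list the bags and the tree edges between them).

The largest bag has 2 vertices, giving width 1; this decomposition certifies tw(G) ≤ 1. Since G has at least one edge (e.g. b–d), it is not an edgeless graph, so tw(G) ≥ 1. Combining the bounds, tw(G) = 1.

Treewidth 1.
Bags: B1 = {b, d}  B2 = {c, d}  B3 = {a, d}
Tree: B1–B2, B1–B3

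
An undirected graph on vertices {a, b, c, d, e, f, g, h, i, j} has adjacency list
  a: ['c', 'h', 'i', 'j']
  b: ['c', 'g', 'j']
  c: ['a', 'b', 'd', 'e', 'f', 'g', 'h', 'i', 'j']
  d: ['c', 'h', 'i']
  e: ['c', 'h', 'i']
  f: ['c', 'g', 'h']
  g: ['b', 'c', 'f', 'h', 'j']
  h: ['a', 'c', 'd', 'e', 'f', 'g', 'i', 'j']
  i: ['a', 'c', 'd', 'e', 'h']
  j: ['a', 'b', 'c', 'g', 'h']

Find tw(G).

A width-3 tree decomposition is:
Bags: B1 = {a, c, h, i}  B2 = {a, c, h, j}  B3 = {c, g, h, j}  B4 = {c, e, h, i}  B5 = {c, f, g, h}  B6 = {c, d, h, i}  B7 = {b, c, g, j}
Tree: B1–B2, B2–B3, B1–B4, B3–B5, B4–B6, B3–B7
Each bag holds 4 vertices, so the decomposition has width 3, which upper-bounds the treewidth. On the other hand G contains the 4-clique {c, g, h, j}. A clique must lie in a single bag of any decomposition, so no decomposition can have width below 3. The upper and lower bounds meet at 3, so that is the treewidth.

3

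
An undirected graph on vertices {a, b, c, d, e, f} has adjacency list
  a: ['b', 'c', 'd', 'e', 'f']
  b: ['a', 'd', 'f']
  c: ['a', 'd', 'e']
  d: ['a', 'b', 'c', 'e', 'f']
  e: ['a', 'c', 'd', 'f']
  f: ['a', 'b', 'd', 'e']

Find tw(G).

A width-3 tree decomposition is:
Bags: B1 = {a, d, e, f}  B2 = {a, b, d, f}  B3 = {a, c, d, e}
Tree: B1–B2, B1–B3
The largest bag has 4 vertices, giving width 3; this decomposition certifies tw(G) ≤ 3. On the other hand G contains the 4-clique {a, c, d, e}. A clique must lie in a single bag of any decomposition, so no decomposition can have width below 3. Combining the bounds, tw(G) = 3.

3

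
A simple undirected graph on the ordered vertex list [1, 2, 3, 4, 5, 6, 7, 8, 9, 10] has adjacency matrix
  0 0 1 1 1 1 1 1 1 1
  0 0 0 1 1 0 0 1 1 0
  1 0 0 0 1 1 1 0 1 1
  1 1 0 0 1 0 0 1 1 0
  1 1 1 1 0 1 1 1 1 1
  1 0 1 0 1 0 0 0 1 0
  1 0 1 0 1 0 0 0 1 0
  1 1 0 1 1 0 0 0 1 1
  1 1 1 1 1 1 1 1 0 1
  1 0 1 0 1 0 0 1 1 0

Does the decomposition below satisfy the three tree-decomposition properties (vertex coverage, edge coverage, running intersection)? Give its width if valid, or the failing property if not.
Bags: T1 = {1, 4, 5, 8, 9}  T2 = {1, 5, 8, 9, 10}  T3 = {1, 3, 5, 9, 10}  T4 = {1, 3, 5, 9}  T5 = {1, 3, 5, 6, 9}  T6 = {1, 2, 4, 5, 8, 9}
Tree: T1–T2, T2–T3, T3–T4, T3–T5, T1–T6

A tree decomposition must satisfy three properties: every vertex lies in some bag; for every edge, both endpoints lie together in some bag; and for every vertex, the bags containing it form a connected subtree. Here vertex 7 appears in no bag, so the decomposition is invalid.

No — vertex 7 appears in no bag.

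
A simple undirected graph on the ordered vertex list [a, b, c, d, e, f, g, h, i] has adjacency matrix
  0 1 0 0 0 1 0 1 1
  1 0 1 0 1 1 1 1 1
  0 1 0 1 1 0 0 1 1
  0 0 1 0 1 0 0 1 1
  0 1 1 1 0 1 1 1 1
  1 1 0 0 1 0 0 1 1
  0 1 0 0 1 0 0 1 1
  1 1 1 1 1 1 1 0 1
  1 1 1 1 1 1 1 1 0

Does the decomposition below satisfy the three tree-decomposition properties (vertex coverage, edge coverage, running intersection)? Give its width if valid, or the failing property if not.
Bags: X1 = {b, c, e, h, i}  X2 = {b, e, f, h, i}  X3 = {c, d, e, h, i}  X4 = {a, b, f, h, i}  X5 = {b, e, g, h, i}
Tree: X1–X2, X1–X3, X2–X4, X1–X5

Vertex coverage: the bags together contain {a, b, c, d, e, f, g, h, i}, the full vertex set. Edge coverage: each edge of G has both endpoints in at least one bag. Running intersection: for every vertex, the bags containing it form a connected subtree. All three properties hold, so this is a valid tree decomposition of width max|bag| − 1 = 4, and hence tw(G) ≤ 4.

Yes; width 4.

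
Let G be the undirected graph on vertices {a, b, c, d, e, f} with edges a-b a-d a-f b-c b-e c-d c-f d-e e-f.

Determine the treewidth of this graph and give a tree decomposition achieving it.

Every bag has size at most 4, so the width is 4 − 1 = 3 and tw(G) ≤ 3. For the lower bound: the 4 vertex sets {a,b}, {c,f}, {d}, {e} are disjoint, each induces a connected subgraph, and every pair is joined by at least one edge of G. Contracting each set to a single vertex therefore yields K_{4} as a minor, and since treewidth is minor-monotone, tw(G) ≥ tw(K_{4}) = 3. The upper and lower bounds meet at 3, so that is the treewidth.

Treewidth 3.
One optimal decomposition is:
Bags: B1 = {a, b, d, f}  B2 = {b, c, d, f}  B3 = {b, d, e, f}
Tree: B1–B2, B2–B3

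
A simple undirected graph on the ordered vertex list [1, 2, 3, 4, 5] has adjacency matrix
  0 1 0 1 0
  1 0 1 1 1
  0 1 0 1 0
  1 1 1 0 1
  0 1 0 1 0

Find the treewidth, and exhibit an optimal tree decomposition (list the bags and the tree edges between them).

Treewidth 2.
One optimal decomposition is:
Bags: B1 = {2, 4, 5}  B2 = {1, 2, 4}  B3 = {2, 3, 4}
Tree: B1–B2, B1–B3

The largest bag has 3 vertices, giving width 2; this decomposition certifies tw(G) ≤ 2. Conversely, {1, 2, 4} is a clique of size 3, and the vertices of any clique must share a bag in every tree decomposition; so some bag has ≥ 3 vertices and tw(G) ≥ 2. The upper and lower bounds meet at 2, so that is the treewidth.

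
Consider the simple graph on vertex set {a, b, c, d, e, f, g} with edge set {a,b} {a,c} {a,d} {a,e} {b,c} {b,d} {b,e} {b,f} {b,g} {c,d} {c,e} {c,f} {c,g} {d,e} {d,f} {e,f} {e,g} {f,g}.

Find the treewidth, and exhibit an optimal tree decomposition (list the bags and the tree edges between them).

Treewidth 4.
Bags: B1 = {b, c, e, f, g}  B2 = {b, c, d, e, f}  B3 = {a, b, c, d, e}
Tree: B1–B2, B2–B3

Every bag has size at most 5, so the width is 5 − 1 = 4 and tw(G) ≤ 4. For the lower bound, the 5 vertices {b, c, d, e, f} are pairwise adjacent, and any tree decomposition puts a clique entirely inside one bag — forcing width ≥ 4. Hence tw(G) = 4 exactly.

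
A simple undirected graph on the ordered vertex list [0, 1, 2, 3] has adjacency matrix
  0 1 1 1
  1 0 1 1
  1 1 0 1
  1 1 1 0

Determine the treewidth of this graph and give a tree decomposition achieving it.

With just one bag of size 4, the width is 4 − 1 = 3, so tw(G) ≤ 3. For the lower bound, the 4 vertices {0, 1, 2, 3} are pairwise adjacent, and any tree decomposition puts a clique entirely inside one bag — forcing width ≥ 3. Hence tw(G) = 3 exactly.

Treewidth 3.
One optimal decomposition is:
Bags: B1 = {0, 1, 2, 3}
Tree: (single bag)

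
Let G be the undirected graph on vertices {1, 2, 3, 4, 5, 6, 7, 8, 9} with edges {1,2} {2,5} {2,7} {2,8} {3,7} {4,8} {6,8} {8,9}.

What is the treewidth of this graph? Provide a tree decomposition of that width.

Every bag has size at most 2, so the width is 2 − 1 = 1 and tw(G) ≤ 1. Since G has at least one edge (e.g. 8–2), it is not an edgeless graph, so tw(G) ≥ 1. Hence tw(G) = 1 exactly.

Treewidth 1.
One optimal decomposition is:
Bags: B1 = {2, 8}  B2 = {1, 2}  B3 = {2, 5}  B4 = {2, 7}  B5 = {8, 9}  B6 = {3, 7}  B7 = {6, 8}  B8 = {4, 8}
Tree: B1–B2, B1–B3, B2–B4, B1–B5, B4–B6, B5–B7, B5–B8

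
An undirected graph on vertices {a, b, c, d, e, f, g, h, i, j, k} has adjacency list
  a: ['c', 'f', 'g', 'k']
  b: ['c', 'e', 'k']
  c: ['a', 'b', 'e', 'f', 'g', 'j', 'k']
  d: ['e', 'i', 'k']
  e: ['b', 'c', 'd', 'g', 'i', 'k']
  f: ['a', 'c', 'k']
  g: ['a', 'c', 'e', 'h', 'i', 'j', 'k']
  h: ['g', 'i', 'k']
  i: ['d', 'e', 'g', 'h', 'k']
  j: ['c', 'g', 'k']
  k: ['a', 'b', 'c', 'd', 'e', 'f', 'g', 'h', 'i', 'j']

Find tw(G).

3

A width-3 tree decomposition is:
Bags: B1 = {c, e, g, k}  B2 = {e, g, i, k}  B3 = {g, h, i, k}  B4 = {a, c, g, k}  B5 = {c, g, j, k}  B6 = {a, c, f, k}  B7 = {b, c, e, k}  B8 = {d, e, i, k}
Tree: B1–B2, B2–B3, B1–B4, B4–B5, B4–B6, B1–B7, B2–B8
The largest bag has 4 vertices, giving width 3; this decomposition certifies tw(G) ≤ 3. For the lower bound, the 4 vertices {d, e, i, k} are pairwise adjacent, and any tree decomposition puts a clique entirely inside one bag — forcing width ≥ 3. Therefore the treewidth is 3.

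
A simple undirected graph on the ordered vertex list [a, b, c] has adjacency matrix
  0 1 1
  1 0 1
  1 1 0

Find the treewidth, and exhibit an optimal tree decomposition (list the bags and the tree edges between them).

Treewidth 2.
One optimal decomposition is:
Bags: B1 = {a, b, c}
Tree: (single bag)

With just one bag of size 3, the width is 3 − 1 = 2, so tw(G) ≤ 2. For the lower bound, the 3 vertices {a, b, c} are pairwise adjacent, and any tree decomposition puts a clique entirely inside one bag — forcing width ≥ 2. Hence tw(G) = 2 exactly.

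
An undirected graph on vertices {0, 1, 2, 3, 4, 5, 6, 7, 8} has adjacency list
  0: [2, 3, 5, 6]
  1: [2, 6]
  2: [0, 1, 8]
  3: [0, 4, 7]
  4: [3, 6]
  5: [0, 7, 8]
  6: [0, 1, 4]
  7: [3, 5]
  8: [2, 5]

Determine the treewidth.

3

A width-3 tree decomposition is:
Bags: B1 = {2, 5, 7, 8}  B2 = {0, 2, 5, 7}  B3 = {0, 2, 3, 7}  B4 = {0, 1, 2, 3}  B5 = {0, 1, 3, 6}  B6 = {1, 3, 4, 6}
Tree: B1–B2, B2–B3, B3–B4, B4–B5, B5–B6
The largest bag has 4 vertices, giving width 3; this decomposition certifies tw(G) ≤ 3. For the lower bound: the 4 vertex sets {5,7,8}, {2}, {0}, {1,3,4,6} are disjoint, each induces a connected subgraph, and every pair is joined by at least one edge of G. Contracting each set to a single vertex therefore yields K_{4} as a minor, and since treewidth is minor-monotone, tw(G) ≥ tw(K_{4}) = 3. Hence tw(G) = 3 exactly.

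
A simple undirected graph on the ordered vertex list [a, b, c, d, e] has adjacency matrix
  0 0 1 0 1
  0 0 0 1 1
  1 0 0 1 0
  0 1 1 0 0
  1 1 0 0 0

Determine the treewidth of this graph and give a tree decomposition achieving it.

The largest bag has 3 vertices, giving width 2; this decomposition certifies tw(G) ≤ 2. For the lower bound, G contains the cycle c–a–e–b–d–c, so G is not a forest; only forests have treewidth ≤ 1, hence tw(G) ≥ 2. Combining the bounds, tw(G) = 2.

Treewidth 2.
One optimal decomposition is:
Bags: B1 = {a, c, e}  B2 = {b, c, e}  B3 = {b, c, d}
Tree: B1–B2, B2–B3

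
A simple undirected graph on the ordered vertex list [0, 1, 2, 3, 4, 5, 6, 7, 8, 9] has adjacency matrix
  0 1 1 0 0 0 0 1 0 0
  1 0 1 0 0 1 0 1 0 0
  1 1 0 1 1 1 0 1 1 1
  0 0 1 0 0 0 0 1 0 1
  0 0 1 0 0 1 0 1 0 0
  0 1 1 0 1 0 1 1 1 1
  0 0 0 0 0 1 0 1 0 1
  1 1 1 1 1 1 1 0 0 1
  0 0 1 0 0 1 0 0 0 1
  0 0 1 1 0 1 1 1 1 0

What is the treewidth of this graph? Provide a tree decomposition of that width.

Treewidth 3.
Bags: B1 = {2, 5, 7, 9}  B2 = {1, 2, 5, 7}  B3 = {2, 3, 7, 9}  B4 = {0, 1, 2, 7}  B5 = {2, 4, 5, 7}  B6 = {2, 5, 8, 9}  B7 = {5, 6, 7, 9}
Tree: B1–B2, B1–B3, B2–B4, B1–B5, B1–B6, B1–B7

Every bag has size at most 4, so the width is 4 − 1 = 3 and tw(G) ≤ 3. Conversely, {2, 5, 8, 9} is a clique of size 4, and the vertices of any clique must share a bag in every tree decomposition; so some bag has ≥ 4 vertices and tw(G) ≥ 3. Hence tw(G) = 3 exactly.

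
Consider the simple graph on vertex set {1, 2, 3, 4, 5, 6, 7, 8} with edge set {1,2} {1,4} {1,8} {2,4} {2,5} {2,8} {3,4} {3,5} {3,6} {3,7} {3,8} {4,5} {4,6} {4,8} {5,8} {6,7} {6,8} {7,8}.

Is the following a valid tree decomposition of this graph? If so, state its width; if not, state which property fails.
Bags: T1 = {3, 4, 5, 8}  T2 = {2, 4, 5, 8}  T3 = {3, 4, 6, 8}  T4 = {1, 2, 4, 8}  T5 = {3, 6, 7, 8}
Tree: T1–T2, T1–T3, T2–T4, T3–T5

Yes; width 3.

Checking the three conditions: (i) the bags cover all of {1, 2, 3, 4, 5, 6, 7, 8}; (ii) for each edge, some bag contains both endpoints; (iii) the bags containing any fixed vertex form a subtree. All hold, so the decomposition is valid with width 4 − 1 = 3.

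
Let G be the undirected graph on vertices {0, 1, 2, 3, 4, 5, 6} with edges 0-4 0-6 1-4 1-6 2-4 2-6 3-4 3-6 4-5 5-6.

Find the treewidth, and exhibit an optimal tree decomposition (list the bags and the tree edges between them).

Treewidth 2.
One such decomposition:
Bags: B1 = {3, 4, 6}  B2 = {2, 4, 6}  B3 = {4, 5, 6}  B4 = {0, 4, 6}  B5 = {1, 4, 6}
Tree: B1–B2, B2–B3, B3–B4, B4–B5

Every bag has size at most 3, so the width is 3 − 1 = 2 and tw(G) ≤ 2. Since 6–3–4–2–6 is a cycle in G, G is not acyclic. Forests are exactly the graphs of treewidth ≤ 1, so tw(G) ≥ 2. Therefore the treewidth is 2.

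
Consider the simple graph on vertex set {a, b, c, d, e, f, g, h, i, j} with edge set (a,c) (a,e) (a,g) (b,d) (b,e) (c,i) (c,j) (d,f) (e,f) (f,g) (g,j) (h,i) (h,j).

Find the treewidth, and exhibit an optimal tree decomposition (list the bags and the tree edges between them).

Treewidth 2.
One optimal decomposition is:
Bags: B1 = {h, i, j}  B2 = {c, i, j}  B3 = {c, g, j}  B4 = {a, c, g}  B5 = {a, f, g}  B6 = {a, e, f}  B7 = {d, e, f}  B8 = {b, d, e}
Tree: B1–B2, B2–B3, B3–B4, B4–B5, B5–B6, B6–B7, B7–B8

Each bag holds 3 vertices, so the decomposition has width 2, which upper-bounds the treewidth. Since h–i–c–j–h is a cycle in G, G is not acyclic. Forests are exactly the graphs of treewidth ≤ 1, so tw(G) ≥ 2. Hence tw(G) = 2 exactly.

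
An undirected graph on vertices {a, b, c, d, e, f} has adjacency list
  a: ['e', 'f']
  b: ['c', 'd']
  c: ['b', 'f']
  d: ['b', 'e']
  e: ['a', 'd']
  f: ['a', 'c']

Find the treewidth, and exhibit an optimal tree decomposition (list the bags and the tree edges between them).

Treewidth 2.
One such decomposition:
Bags: B1 = {a, d, e}  B2 = {a, d, f}  B3 = {c, d, f}  B4 = {b, c, d}
Tree: B1–B2, B2–B3, B3–B4

Every bag has size at most 3, so the width is 3 − 1 = 2 and tw(G) ≤ 2. For the lower bound, G contains the cycle d–e–a–f–c–b–d, so G is not a forest; only forests have treewidth ≤ 1, hence tw(G) ≥ 2. The upper and lower bounds meet at 2, so that is the treewidth.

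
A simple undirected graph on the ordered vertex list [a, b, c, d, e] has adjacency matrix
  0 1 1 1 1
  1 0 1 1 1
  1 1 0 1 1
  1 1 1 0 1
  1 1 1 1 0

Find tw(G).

4

A width-4 tree decomposition is:
Bags: B1 = {a, b, c, d, e}
Tree: (single bag)
A single bag containing all 5 vertices is trivially a valid decomposition of width 4. Conversely, {a, b, c, d, e} is a clique of size 5, and the vertices of any clique must share a bag in every tree decomposition; so some bag has ≥ 5 vertices and tw(G) ≥ 4. Combining the bounds, tw(G) = 4.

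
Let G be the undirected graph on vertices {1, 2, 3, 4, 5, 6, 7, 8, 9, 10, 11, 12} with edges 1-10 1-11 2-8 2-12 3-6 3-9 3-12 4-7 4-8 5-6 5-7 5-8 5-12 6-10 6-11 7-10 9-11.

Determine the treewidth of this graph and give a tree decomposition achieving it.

Treewidth 3.
One such decomposition:
Bags: B1 = {1, 3, 9, 11}  B2 = {1, 3, 6, 11}  B3 = {1, 3, 6, 10}  B4 = {3, 6, 10, 12}  B5 = {5, 6, 10, 12}  B6 = {5, 7, 10, 12}  B7 = {2, 5, 7, 12}  B8 = {2, 5, 7, 8}  B9 = {2, 4, 7, 8}
Tree: B1–B2, B2–B3, B3–B4, B4–B5, B5–B6, B6–B7, B7–B8, B8–B9

Each bag holds 4 vertices, so the decomposition has width 3, which upper-bounds the treewidth. For the lower bound: the 4 vertex sets {1,9,11}, {3}, {6}, {5,7,10,12} are disjoint, each induces a connected subgraph, and every pair is joined by at least one edge of G. Contracting each set to a single vertex therefore yields K_{4} as a minor, and since treewidth is minor-monotone, tw(G) ≥ tw(K_{4}) = 3. Hence tw(G) = 3 exactly.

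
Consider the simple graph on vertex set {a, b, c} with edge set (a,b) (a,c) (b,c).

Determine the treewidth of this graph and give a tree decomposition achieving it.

Treewidth 2.
One optimal decomposition is:
Bags: B1 = {a, b, c}
Tree: (single bag)

With just one bag of size 3, the width is 3 − 1 = 2, so tw(G) ≤ 2. On the other hand G contains the 3-clique {a, b, c}. A clique must lie in a single bag of any decomposition, so no decomposition can have width below 2. The upper and lower bounds meet at 2, so that is the treewidth.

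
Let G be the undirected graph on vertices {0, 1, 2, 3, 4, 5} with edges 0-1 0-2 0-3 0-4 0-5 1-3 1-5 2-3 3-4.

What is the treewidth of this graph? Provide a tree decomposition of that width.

Treewidth 2.
One such decomposition:
Bags: B1 = {0, 1, 3}  B2 = {0, 1, 5}  B3 = {0, 2, 3}  B4 = {0, 3, 4}
Tree: B1–B2, B1–B3, B1–B4

The largest bag has 3 vertices, giving width 2; this decomposition certifies tw(G) ≤ 2. For the lower bound, the 3 vertices {0, 1, 3} are pairwise adjacent, and any tree decomposition puts a clique entirely inside one bag — forcing width ≥ 2. Therefore the treewidth is 2.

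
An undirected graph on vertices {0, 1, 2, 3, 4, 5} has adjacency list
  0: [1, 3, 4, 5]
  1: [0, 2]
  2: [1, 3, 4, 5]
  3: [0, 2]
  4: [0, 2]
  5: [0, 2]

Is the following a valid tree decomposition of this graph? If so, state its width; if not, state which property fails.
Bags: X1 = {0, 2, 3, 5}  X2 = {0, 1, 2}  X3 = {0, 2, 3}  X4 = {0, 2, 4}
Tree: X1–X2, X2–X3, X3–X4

A tree decomposition must satisfy three properties: every vertex lies in some bag; for every edge, both endpoints lie together in some bag; and for every vertex, the bags containing it form a connected subtree. Here bags containing vertex 3 are not connected in the tree, so the decomposition is invalid.

No — bags containing vertex 3 are not connected in the tree.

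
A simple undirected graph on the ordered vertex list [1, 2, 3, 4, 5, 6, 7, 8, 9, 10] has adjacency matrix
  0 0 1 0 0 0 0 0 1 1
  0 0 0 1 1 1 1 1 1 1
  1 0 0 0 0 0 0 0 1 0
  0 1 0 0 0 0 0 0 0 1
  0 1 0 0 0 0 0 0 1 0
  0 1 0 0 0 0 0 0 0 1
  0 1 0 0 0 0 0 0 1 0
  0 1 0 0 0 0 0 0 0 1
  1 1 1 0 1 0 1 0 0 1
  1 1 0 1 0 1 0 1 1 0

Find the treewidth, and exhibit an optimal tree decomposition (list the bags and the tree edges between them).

Treewidth 2.
Bags: B1 = {2, 9, 10}  B2 = {2, 7, 9}  B3 = {2, 8, 10}  B4 = {2, 6, 10}  B5 = {1, 9, 10}  B6 = {1, 3, 9}  B7 = {2, 4, 10}  B8 = {2, 5, 9}
Tree: B1–B2, B1–B3, B3–B4, B1–B5, B5–B6, B1–B7, B2–B8

Each bag holds 3 vertices, so the decomposition has width 2, which upper-bounds the treewidth. On the other hand G contains the 3-clique {1, 9, 10}. A clique must lie in a single bag of any decomposition, so no decomposition can have width below 2. Therefore the treewidth is 2.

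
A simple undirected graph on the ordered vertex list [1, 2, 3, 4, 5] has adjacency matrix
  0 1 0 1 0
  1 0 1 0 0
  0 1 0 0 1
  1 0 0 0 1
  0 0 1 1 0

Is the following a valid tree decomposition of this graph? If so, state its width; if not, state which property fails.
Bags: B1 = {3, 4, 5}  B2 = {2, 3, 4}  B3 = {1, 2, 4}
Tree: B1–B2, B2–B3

Checking the three conditions: (i) the bags cover all of {1, 2, 3, 4, 5}; (ii) for each edge, some bag contains both endpoints; (iii) the bags containing any fixed vertex form a subtree. All hold, so the decomposition is valid with width 3 − 1 = 2.

Yes; width 2.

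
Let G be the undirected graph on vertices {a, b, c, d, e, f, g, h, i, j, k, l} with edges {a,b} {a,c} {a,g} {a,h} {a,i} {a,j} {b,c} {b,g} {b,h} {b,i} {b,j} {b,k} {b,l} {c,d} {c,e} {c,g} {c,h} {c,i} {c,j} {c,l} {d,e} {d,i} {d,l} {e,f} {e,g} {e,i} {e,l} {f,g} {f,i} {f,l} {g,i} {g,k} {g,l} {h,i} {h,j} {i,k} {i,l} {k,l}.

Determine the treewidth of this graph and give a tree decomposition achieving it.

Every bag has size at most 5, so the width is 5 − 1 = 4 and tw(G) ≤ 4. For the lower bound, the 5 vertices {a, b, c, h, j} are pairwise adjacent, and any tree decomposition puts a clique entirely inside one bag — forcing width ≥ 4. The upper and lower bounds meet at 4, so that is the treewidth.

Treewidth 4.
One such decomposition:
Bags: B1 = {c, e, g, i, l}  B2 = {e, f, g, i, l}  B3 = {b, c, g, i, l}  B4 = {c, d, e, i, l}  B5 = {a, b, c, g, i}  B6 = {b, g, i, k, l}  B7 = {a, b, c, h, i}  B8 = {a, b, c, h, j}
Tree: B1–B2, B1–B3, B1–B4, B3–B5, B3–B6, B5–B7, B7–B8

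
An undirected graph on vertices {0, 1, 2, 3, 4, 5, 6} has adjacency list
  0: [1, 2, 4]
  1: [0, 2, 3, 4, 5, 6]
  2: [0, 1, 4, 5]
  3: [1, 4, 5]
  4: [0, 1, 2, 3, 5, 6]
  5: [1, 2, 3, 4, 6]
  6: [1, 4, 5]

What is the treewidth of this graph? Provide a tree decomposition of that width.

Every bag has size at most 4, so the width is 4 − 1 = 3 and tw(G) ≤ 3. On the other hand G contains the 4-clique {0, 1, 2, 4}. A clique must lie in a single bag of any decomposition, so no decomposition can have width below 3. Therefore the treewidth is 3.

Treewidth 3.
Bags: B1 = {1, 2, 4, 5}  B2 = {1, 3, 4, 5}  B3 = {0, 1, 2, 4}  B4 = {1, 4, 5, 6}
Tree: B1–B2, B1–B3, B1–B4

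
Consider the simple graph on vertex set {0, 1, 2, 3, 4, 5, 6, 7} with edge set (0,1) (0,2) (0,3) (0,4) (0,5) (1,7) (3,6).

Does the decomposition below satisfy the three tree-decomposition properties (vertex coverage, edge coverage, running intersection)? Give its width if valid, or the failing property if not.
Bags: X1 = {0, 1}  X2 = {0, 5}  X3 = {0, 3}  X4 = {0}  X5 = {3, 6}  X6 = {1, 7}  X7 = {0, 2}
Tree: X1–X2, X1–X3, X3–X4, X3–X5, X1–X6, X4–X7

No — vertex 4 appears in no bag.

A tree decomposition must satisfy three properties: every vertex lies in some bag; for every edge, both endpoints lie together in some bag; and for every vertex, the bags containing it form a connected subtree. Here vertex 4 appears in no bag, so the decomposition is invalid.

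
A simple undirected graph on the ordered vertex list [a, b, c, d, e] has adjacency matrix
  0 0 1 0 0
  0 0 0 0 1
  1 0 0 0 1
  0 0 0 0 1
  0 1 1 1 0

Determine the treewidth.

1

A width-1 tree decomposition is:
Bags: B1 = {b, e}  B2 = {c, e}  B3 = {d, e}  B4 = {a, c}
Tree: B1–B2, B1–B3, B2–B4
The largest bag has 2 vertices, giving width 1; this decomposition certifies tw(G) ≤ 1. Since G has at least one edge (e.g. e–b), it is not an edgeless graph, so tw(G) ≥ 1. Therefore the treewidth is 1.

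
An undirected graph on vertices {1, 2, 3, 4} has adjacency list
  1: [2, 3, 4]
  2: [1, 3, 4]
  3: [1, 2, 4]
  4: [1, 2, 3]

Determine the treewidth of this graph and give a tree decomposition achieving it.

With just one bag of size 4, the width is 4 − 1 = 3, so tw(G) ≤ 3. Conversely, {1, 2, 3, 4} is a clique of size 4, and the vertices of any clique must share a bag in every tree decomposition; so some bag has ≥ 4 vertices and tw(G) ≥ 3. Combining the bounds, tw(G) = 3.

Treewidth 3.
One such decomposition:
Bags: B1 = {1, 2, 3, 4}
Tree: (single bag)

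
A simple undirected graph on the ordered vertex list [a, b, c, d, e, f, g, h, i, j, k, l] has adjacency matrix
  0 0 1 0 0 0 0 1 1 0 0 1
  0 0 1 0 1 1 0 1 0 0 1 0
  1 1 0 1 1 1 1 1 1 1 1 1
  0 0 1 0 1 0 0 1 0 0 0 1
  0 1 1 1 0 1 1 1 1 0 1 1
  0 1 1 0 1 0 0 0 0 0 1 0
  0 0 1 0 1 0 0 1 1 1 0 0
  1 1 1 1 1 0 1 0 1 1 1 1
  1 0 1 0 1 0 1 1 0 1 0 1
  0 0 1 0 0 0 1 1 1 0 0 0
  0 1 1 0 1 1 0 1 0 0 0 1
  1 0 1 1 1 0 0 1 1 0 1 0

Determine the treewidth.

4

A width-4 tree decomposition is:
Bags: B1 = {c, e, h, k, l}  B2 = {c, e, h, i, l}  B3 = {c, e, g, h, i}  B4 = {b, c, e, h, k}  B5 = {b, c, e, f, k}  B6 = {c, d, e, h, l}  B7 = {a, c, h, i, l}  B8 = {c, g, h, i, j}
Tree: B1–B2, B2–B3, B1–B4, B4–B5, B1–B6, B2–B7, B3–B8
Each bag holds 5 vertices, so the decomposition has width 4, which upper-bounds the treewidth. On the other hand G contains the 5-clique {c, g, h, i, j}. A clique must lie in a single bag of any decomposition, so no decomposition can have width below 4. Combining the bounds, tw(G) = 4.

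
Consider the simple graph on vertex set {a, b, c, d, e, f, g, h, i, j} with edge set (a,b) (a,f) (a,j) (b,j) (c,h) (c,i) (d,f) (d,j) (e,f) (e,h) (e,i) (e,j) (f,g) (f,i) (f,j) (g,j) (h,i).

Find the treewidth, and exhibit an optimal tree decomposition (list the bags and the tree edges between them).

The largest bag has 3 vertices, giving width 2; this decomposition certifies tw(G) ≤ 2. Conversely, {e, h, i} is a clique of size 3, and the vertices of any clique must share a bag in every tree decomposition; so some bag has ≥ 3 vertices and tw(G) ≥ 2. The upper and lower bounds meet at 2, so that is the treewidth.

Treewidth 2.
One such decomposition:
Bags: B1 = {f, g, j}  B2 = {d, f, j}  B3 = {e, f, j}  B4 = {e, f, i}  B5 = {a, f, j}  B6 = {e, h, i}  B7 = {a, b, j}  B8 = {c, h, i}
Tree: B1–B2, B1–B3, B3–B4, B1–B5, B4–B6, B5–B7, B6–B8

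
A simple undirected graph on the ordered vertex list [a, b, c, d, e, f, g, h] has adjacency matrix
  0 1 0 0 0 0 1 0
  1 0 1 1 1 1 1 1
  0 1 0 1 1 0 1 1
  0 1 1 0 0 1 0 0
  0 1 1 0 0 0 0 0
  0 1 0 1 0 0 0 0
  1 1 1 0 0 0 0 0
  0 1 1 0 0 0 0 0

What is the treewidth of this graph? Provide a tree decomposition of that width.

Treewidth 2.
One optimal decomposition is:
Bags: B1 = {b, c, d}  B2 = {b, c, g}  B3 = {a, b, g}  B4 = {b, d, f}  B5 = {b, c, e}  B6 = {b, c, h}
Tree: B1–B2, B2–B3, B1–B4, B2–B5, B2–B6

The largest bag has 3 vertices, giving width 2; this decomposition certifies tw(G) ≤ 2. On the other hand G contains the 3-clique {a, b, g}. A clique must lie in a single bag of any decomposition, so no decomposition can have width below 2. Hence tw(G) = 2 exactly.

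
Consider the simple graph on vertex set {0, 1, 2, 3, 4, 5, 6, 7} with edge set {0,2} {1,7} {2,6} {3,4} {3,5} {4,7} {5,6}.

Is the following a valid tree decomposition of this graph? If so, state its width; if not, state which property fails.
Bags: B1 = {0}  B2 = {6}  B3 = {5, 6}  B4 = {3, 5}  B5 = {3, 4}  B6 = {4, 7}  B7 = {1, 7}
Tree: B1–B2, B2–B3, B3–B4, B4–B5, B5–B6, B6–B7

No — vertex 2 appears in no bag.

A tree decomposition must satisfy three properties: every vertex lies in some bag; for every edge, both endpoints lie together in some bag; and for every vertex, the bags containing it form a connected subtree. Here vertex 2 appears in no bag, so the decomposition is invalid.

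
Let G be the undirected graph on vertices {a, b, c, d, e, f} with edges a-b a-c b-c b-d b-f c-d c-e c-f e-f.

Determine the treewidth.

A width-2 tree decomposition is:
Bags: B1 = {b, c, f}  B2 = {b, c, d}  B3 = {a, b, c}  B4 = {c, e, f}
Tree: B1–B2, B2–B3, B1–B4
Every bag has size at most 3, so the width is 3 − 1 = 2 and tw(G) ≤ 2. Conversely, {c, e, f} is a clique of size 3, and the vertices of any clique must share a bag in every tree decomposition; so some bag has ≥ 3 vertices and tw(G) ≥ 2. Combining the bounds, tw(G) = 2.

2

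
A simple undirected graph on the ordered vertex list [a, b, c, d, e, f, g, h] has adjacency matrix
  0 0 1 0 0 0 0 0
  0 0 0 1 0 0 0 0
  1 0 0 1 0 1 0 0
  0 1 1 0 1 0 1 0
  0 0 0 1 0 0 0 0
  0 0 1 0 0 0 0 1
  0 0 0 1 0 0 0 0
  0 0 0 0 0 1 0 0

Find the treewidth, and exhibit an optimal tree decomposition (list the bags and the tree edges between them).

The largest bag has 2 vertices, giving width 1; this decomposition certifies tw(G) ≤ 1. G has an edge, so its treewidth is at least 1. Combining the bounds, tw(G) = 1.

Treewidth 1.
One optimal decomposition is:
Bags: B1 = {c, d}  B2 = {b, d}  B3 = {d, g}  B4 = {c, f}  B5 = {f, h}  B6 = {a, c}  B7 = {d, e}
Tree: B1–B2, B1–B3, B1–B4, B4–B5, B1–B6, B2–B7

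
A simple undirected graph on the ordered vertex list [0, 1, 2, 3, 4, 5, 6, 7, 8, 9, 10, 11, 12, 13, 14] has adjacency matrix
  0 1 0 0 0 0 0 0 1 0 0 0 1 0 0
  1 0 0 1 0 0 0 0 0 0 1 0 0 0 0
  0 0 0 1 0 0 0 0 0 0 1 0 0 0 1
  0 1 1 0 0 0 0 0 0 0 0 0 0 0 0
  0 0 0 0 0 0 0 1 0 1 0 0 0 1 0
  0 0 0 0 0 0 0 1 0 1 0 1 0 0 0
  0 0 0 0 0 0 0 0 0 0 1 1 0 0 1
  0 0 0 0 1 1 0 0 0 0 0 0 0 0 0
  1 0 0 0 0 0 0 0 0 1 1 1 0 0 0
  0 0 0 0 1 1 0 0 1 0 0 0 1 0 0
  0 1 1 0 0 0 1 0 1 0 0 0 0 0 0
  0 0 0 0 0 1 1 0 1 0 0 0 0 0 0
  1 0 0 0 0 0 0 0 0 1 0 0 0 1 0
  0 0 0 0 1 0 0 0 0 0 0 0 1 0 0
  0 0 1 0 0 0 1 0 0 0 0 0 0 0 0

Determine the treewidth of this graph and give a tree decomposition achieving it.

The largest bag has 4 vertices, giving width 3; this decomposition certifies tw(G) ≤ 3. For the lower bound: the 4 vertex sets {4,7,13}, {12}, {9}, {0,5,8,11} are disjoint, each induces a connected subgraph, and every pair is joined by at least one edge of G. Contracting each set to a single vertex therefore yields K_{4} as a minor, and since treewidth is minor-monotone, tw(G) ≥ tw(K_{4}) = 3. Combining the bounds, tw(G) = 3.

Treewidth 3.
One such decomposition:
Bags: B1 = {4, 7, 12, 13}  B2 = {4, 7, 9, 12}  B3 = {5, 7, 9, 12}  B4 = {0, 5, 9, 12}  B5 = {0, 5, 8, 9}  B6 = {0, 5, 8, 11}  B7 = {0, 1, 8, 11}  B8 = {1, 8, 10, 11}  B9 = {1, 6, 10, 11}  B10 = {1, 3, 6, 10}  B11 = {2, 3, 6, 10}  B12 = {2, 3, 6, 14}
Tree: B1–B2, B2–B3, B3–B4, B4–B5, B5–B6, B6–B7, B7–B8, B8–B9, B9–B10, B10–B11, B11–B12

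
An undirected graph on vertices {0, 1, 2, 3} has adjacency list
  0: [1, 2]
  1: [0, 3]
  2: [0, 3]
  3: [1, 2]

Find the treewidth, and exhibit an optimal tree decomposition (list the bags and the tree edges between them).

Treewidth 2.
One optimal decomposition is:
Bags: B1 = {0, 2, 3}  B2 = {0, 1, 3}
Tree: B1–B2

Each bag holds 3 vertices, so the decomposition has width 2, which upper-bounds the treewidth. Since 0–2–3–1–0 is a cycle in G, G is not acyclic. Forests are exactly the graphs of treewidth ≤ 1, so tw(G) ≥ 2. Combining the bounds, tw(G) = 2.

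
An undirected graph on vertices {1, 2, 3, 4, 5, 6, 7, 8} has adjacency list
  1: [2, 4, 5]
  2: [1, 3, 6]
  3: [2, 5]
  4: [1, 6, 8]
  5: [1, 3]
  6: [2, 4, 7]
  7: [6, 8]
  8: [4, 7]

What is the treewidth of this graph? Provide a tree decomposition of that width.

Every bag has size at most 3, so the width is 3 − 1 = 2 and tw(G) ≤ 2. For the lower bound, G contains the cycle 8–7–6–4–8, so G is not a forest; only forests have treewidth ≤ 1, hence tw(G) ≥ 2. Therefore the treewidth is 2.

Treewidth 2.
Bags: B1 = {4, 7, 8}  B2 = {4, 6, 7}  B3 = {1, 4, 6}  B4 = {1, 2, 6}  B5 = {1, 2, 5}  B6 = {2, 3, 5}
Tree: B1–B2, B2–B3, B3–B4, B4–B5, B5–B6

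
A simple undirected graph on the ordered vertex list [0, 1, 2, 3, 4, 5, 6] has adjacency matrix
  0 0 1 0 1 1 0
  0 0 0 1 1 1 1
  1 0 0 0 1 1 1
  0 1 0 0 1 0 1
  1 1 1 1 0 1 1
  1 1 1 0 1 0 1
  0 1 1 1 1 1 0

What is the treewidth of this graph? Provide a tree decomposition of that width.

Treewidth 3.
One optimal decomposition is:
Bags: B1 = {1, 4, 5, 6}  B2 = {2, 4, 5, 6}  B3 = {1, 3, 4, 6}  B4 = {0, 2, 4, 5}
Tree: B1–B2, B1–B3, B2–B4

Each bag holds 4 vertices, so the decomposition has width 3, which upper-bounds the treewidth. On the other hand G contains the 4-clique {1, 3, 4, 6}. A clique must lie in a single bag of any decomposition, so no decomposition can have width below 3. Therefore the treewidth is 3.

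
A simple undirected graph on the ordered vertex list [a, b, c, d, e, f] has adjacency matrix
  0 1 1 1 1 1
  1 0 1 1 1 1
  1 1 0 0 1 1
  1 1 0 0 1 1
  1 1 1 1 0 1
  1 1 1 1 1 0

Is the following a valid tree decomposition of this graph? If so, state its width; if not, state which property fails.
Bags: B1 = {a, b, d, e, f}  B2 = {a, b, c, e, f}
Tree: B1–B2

Every vertex of G appears in some bag (union = {a, b, c, d, e, f}); every edge is covered by a bag; and for each vertex v the set of bags containing v is connected in the bag tree. The decomposition is therefore valid. The largest bag has 5 vertices, so the width is 4.

Yes; width 4.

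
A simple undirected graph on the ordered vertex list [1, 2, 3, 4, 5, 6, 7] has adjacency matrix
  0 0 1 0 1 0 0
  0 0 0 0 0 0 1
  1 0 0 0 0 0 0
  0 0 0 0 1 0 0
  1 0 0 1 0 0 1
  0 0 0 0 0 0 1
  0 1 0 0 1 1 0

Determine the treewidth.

A width-1 tree decomposition is:
Bags: B1 = {5, 7}  B2 = {1, 5}  B3 = {4, 5}  B4 = {2, 7}  B5 = {6, 7}  B6 = {1, 3}
Tree: B1–B2, B2–B3, B1–B4, B4–B5, B2–B6
Each bag holds 2 vertices, so the decomposition has width 1, which upper-bounds the treewidth. Since G has at least one edge (e.g. 5–7), it is not an edgeless graph, so tw(G) ≥ 1. Combining the bounds, tw(G) = 1.

1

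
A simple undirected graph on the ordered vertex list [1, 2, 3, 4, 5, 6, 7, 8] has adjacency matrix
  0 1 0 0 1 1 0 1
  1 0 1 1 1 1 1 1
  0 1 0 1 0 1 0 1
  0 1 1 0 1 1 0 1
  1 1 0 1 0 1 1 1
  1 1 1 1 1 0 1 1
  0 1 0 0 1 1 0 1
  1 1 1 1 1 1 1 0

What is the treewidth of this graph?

4

A width-4 tree decomposition is:
Bags: B1 = {1, 2, 5, 6, 8}  B2 = {2, 4, 5, 6, 8}  B3 = {2, 3, 4, 6, 8}  B4 = {2, 5, 6, 7, 8}
Tree: B1–B2, B2–B3, B2–B4
Each bag holds 5 vertices, so the decomposition has width 4, which upper-bounds the treewidth. On the other hand G contains the 5-clique {2, 3, 4, 6, 8}. A clique must lie in a single bag of any decomposition, so no decomposition can have width below 4. Hence tw(G) = 4 exactly.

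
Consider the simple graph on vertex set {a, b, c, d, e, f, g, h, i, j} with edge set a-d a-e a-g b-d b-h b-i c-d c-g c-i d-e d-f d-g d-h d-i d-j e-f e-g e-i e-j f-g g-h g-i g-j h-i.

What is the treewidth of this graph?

A width-3 tree decomposition is:
Bags: B1 = {d, g, h, i}  B2 = {d, e, g, i}  B3 = {d, e, g, j}  B4 = {c, d, g, i}  B5 = {b, d, h, i}  B6 = {a, d, e, g}  B7 = {d, e, f, g}
Tree: B1–B2, B2–B3, B1–B4, B1–B5, B2–B6, B2–B7
Each bag holds 4 vertices, so the decomposition has width 3, which upper-bounds the treewidth. Conversely, {d, e, g, j} is a clique of size 4, and the vertices of any clique must share a bag in every tree decomposition; so some bag has ≥ 4 vertices and tw(G) ≥ 3. Combining the bounds, tw(G) = 3.

3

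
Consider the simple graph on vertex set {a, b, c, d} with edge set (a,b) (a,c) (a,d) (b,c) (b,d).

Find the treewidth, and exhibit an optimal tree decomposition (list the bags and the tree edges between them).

Treewidth 2.
One such decomposition:
Bags: B1 = {a, b, d}  B2 = {a, b, c}
Tree: B1–B2

Each bag holds 3 vertices, so the decomposition has width 2, which upper-bounds the treewidth. For the lower bound, the 3 vertices {a, b, d} are pairwise adjacent, and any tree decomposition puts a clique entirely inside one bag — forcing width ≥ 2. Therefore the treewidth is 2.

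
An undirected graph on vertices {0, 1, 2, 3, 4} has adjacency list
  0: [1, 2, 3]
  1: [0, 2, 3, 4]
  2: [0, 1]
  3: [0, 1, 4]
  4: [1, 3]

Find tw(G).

A width-2 tree decomposition is:
Bags: B1 = {0, 1, 3}  B2 = {1, 3, 4}  B3 = {0, 1, 2}
Tree: B1–B2, B1–B3
Every bag has size at most 3, so the width is 3 − 1 = 2 and tw(G) ≤ 2. Conversely, {0, 1, 2} is a clique of size 3, and the vertices of any clique must share a bag in every tree decomposition; so some bag has ≥ 3 vertices and tw(G) ≥ 2. The upper and lower bounds meet at 2, so that is the treewidth.

2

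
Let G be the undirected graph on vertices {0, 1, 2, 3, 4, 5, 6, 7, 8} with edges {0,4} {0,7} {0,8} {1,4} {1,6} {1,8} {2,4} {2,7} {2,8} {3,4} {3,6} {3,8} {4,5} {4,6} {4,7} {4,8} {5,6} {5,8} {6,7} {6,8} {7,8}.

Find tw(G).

3

A width-3 tree decomposition is:
Bags: B1 = {2, 4, 7, 8}  B2 = {4, 6, 7, 8}  B3 = {3, 4, 6, 8}  B4 = {4, 5, 6, 8}  B5 = {1, 4, 6, 8}  B6 = {0, 4, 7, 8}
Tree: B1–B2, B2–B3, B2–B4, B2–B5, B2–B6
The largest bag has 4 vertices, giving width 3; this decomposition certifies tw(G) ≤ 3. Conversely, {0, 4, 7, 8} is a clique of size 4, and the vertices of any clique must share a bag in every tree decomposition; so some bag has ≥ 4 vertices and tw(G) ≥ 3. Therefore the treewidth is 3.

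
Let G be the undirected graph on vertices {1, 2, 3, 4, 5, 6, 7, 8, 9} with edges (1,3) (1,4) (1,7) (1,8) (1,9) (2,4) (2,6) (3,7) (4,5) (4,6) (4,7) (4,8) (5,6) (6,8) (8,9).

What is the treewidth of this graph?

A width-2 tree decomposition is:
Bags: B1 = {4, 6, 8}  B2 = {1, 4, 8}  B3 = {1, 4, 7}  B4 = {2, 4, 6}  B5 = {1, 3, 7}  B6 = {4, 5, 6}  B7 = {1, 8, 9}
Tree: B1–B2, B2–B3, B1–B4, B3–B5, B1–B6, B2–B7
Every bag has size at most 3, so the width is 3 − 1 = 2 and tw(G) ≤ 2. On the other hand G contains the 3-clique {1, 8, 9}. A clique must lie in a single bag of any decomposition, so no decomposition can have width below 2. Hence tw(G) = 2 exactly.

2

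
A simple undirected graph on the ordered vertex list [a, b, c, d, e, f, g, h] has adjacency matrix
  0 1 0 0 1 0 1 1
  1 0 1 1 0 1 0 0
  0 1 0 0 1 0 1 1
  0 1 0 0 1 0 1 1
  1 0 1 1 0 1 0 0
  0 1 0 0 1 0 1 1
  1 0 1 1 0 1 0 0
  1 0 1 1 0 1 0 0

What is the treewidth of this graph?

A width-4 tree decomposition is:
Bags: B1 = {b, e, f, g, h}  B2 = {a, b, e, g, h}  B3 = {b, c, e, g, h}  B4 = {b, d, e, g, h}
Tree: B1–B2, B2–B3, B3–B4
Every bag has size at most 5, so the width is 5 − 1 = 4 and tw(G) ≤ 4. For the lower bound: the 5 vertex sets {f,g}, {a,b}, {c,h}, {e}, {d} are disjoint, each induces a connected subgraph, and every pair is joined by at least one edge of G. Contracting each set to a single vertex therefore yields K_{5} as a minor, and since treewidth is minor-monotone, tw(G) ≥ tw(K_{5}) = 4. The upper and lower bounds meet at 4, so that is the treewidth.

4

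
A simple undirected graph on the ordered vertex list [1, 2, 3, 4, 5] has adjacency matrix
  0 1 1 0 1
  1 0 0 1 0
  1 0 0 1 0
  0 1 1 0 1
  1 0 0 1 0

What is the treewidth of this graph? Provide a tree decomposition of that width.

Treewidth 2.
Bags: B1 = {1, 4, 5}  B2 = {1, 3, 4}  B3 = {1, 2, 4}
Tree: B1–B2, B2–B3

The largest bag has 3 vertices, giving width 2; this decomposition certifies tw(G) ≤ 2. Since 4–5–1–3–4 is a cycle in G, G is not acyclic. Forests are exactly the graphs of treewidth ≤ 1, so tw(G) ≥ 2. Hence tw(G) = 2 exactly.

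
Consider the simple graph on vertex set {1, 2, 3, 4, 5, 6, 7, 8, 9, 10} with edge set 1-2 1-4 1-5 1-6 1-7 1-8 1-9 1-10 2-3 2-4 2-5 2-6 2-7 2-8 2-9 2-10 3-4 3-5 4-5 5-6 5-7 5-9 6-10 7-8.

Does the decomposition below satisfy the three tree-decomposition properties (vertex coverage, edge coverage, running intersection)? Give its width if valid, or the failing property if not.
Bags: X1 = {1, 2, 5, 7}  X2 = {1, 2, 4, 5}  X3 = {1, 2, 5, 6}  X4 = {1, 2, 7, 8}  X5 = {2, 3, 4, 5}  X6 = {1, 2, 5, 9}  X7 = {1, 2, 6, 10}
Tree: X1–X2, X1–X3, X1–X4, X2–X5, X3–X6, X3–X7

Every vertex of G appears in some bag (union = {1, 2, 3, 4, 5, 6, 7, 8, 9, 10}); every edge is covered by a bag; and for each vertex v the set of bags containing v is connected in the bag tree. The decomposition is therefore valid. The largest bag has 4 vertices, so the width is 3.

Yes; width 3.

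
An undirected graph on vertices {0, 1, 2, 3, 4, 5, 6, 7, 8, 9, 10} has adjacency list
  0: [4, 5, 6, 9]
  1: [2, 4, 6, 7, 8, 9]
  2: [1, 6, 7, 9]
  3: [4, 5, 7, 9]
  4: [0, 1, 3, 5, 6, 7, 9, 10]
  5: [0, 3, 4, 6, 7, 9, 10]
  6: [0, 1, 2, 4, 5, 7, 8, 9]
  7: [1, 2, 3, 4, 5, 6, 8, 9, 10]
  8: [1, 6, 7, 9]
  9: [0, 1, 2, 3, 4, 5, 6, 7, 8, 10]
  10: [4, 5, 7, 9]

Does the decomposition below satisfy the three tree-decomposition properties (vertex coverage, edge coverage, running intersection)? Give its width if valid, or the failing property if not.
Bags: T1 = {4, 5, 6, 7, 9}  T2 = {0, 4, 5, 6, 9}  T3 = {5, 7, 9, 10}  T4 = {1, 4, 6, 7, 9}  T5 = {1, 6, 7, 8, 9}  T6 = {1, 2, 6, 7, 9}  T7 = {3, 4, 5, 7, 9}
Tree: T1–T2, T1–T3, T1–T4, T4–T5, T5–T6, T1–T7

A tree decomposition must satisfy three properties: every vertex lies in some bag; for every edge, both endpoints lie together in some bag; and for every vertex, the bags containing it form a connected subtree. Here edge (4,10) lies in no bag, so the decomposition is invalid.

No — edge (4,10) lies in no bag.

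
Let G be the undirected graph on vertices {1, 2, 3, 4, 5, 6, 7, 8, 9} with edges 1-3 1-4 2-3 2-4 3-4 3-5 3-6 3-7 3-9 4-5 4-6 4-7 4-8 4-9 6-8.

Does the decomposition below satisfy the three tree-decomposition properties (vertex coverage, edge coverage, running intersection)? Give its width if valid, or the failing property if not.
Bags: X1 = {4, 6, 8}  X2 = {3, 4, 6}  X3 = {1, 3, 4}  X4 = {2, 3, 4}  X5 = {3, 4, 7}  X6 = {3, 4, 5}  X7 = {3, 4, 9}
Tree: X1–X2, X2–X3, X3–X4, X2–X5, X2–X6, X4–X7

Yes; width 2.

Every vertex of G appears in some bag (union = {1, 2, 3, 4, 5, 6, 7, 8, 9}); every edge is covered by a bag; and for each vertex v the set of bags containing v is connected in the bag tree. The decomposition is therefore valid. The largest bag has 3 vertices, so the width is 2.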